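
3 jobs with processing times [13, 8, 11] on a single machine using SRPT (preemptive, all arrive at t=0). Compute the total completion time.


Since all jobs arrive at t=0, SRPT equals SPT ordering.
SPT order: [8, 11, 13]
Completion times:
  Job 1: p=8, C=8
  Job 2: p=11, C=19
  Job 3: p=13, C=32
Total completion time = 8 + 19 + 32 = 59

59


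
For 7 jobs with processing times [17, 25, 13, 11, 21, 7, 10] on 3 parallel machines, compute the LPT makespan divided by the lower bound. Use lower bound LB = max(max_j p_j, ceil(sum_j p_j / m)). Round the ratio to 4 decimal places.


LPT order: [25, 21, 17, 13, 11, 10, 7]
Machine loads after assignment: [35, 32, 37]
LPT makespan = 37
Lower bound = max(max_job, ceil(total/3)) = max(25, 35) = 35
Ratio = 37 / 35 = 1.0571

1.0571


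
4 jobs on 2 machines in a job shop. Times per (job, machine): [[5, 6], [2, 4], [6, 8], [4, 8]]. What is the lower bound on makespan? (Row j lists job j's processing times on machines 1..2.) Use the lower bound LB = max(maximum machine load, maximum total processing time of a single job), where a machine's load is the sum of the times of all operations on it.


Machine loads:
  Machine 1: 5 + 2 + 6 + 4 = 17
  Machine 2: 6 + 4 + 8 + 8 = 26
Max machine load = 26
Job totals:
  Job 1: 11
  Job 2: 6
  Job 3: 14
  Job 4: 12
Max job total = 14
Lower bound = max(26, 14) = 26

26


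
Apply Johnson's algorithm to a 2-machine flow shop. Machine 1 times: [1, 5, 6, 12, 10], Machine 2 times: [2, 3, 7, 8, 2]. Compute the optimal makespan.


Apply Johnson's rule:
  Group 1 (a <= b): [(1, 1, 2), (3, 6, 7)]
  Group 2 (a > b): [(4, 12, 8), (2, 5, 3), (5, 10, 2)]
Optimal job order: [1, 3, 4, 2, 5]
Schedule:
  Job 1: M1 done at 1, M2 done at 3
  Job 3: M1 done at 7, M2 done at 14
  Job 4: M1 done at 19, M2 done at 27
  Job 2: M1 done at 24, M2 done at 30
  Job 5: M1 done at 34, M2 done at 36
Makespan = 36

36


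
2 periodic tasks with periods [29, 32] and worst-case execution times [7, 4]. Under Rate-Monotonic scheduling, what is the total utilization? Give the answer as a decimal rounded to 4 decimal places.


Compute individual utilizations (exact fractions):
  Task 1: C/T = 7/29 (approx. 0.2414)
  Task 2: C/T = 4/32 = 1/8 (approx. 0.125)
Total utilization U = 7/29 + 1/8 = 85/232
Rounded to 4 decimal places: U = 0.3664
RM (Liu & Layland) bound for 2 tasks = 0.828427; compare with U = 85/232 (approx. 0.366379)
U <= bound, so schedulable by RM sufficient condition.

0.3664


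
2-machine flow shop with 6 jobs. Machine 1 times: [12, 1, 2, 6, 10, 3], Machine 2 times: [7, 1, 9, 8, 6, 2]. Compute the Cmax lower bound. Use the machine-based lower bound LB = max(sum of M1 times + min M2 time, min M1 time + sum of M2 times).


LB1 = sum(M1 times) + min(M2 times) = 34 + 1 = 35
LB2 = min(M1 times) + sum(M2 times) = 1 + 33 = 34
Lower bound = max(LB1, LB2) = max(35, 34) = 35

35


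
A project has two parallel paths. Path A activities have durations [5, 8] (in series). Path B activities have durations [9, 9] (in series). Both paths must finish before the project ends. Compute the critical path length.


Path A total = 5 + 8 = 13
Path B total = 9 + 9 = 18
Critical path = longest path = max(13, 18) = 18

18


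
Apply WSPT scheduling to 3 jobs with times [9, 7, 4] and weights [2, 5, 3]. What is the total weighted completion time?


Compute p/w ratios and sort ascending (WSPT): [(4, 3), (7, 5), (9, 2)]
Compute weighted completion times:
  Job (p=4,w=3): C=4, w*C=3*4=12
  Job (p=7,w=5): C=11, w*C=5*11=55
  Job (p=9,w=2): C=20, w*C=2*20=40
Total weighted completion time = 107

107


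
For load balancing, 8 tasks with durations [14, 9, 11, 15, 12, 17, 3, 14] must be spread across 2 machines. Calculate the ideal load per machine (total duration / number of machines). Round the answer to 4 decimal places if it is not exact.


Total processing time = 14 + 9 + 11 + 15 + 12 + 17 + 3 + 14 = 95
Number of machines = 2
Ideal balanced load = 95 / 2 = 47.5

47.5


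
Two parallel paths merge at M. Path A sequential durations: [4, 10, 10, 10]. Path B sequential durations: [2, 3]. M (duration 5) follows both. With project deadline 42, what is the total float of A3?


Forward pass: ES(A3) = sum of predecessors on chain A = 14
EF = ES + duration = 14 + 10 = 24
Backward pass: LF(M) = deadline = 42; LS(M) = 42 - 5 = 37
LF(A3) = LS(M) - sum(successors on chain A) = 37 - 10 = 27
LS = LF - duration = 27 - 10 = 17
Total float = LS - ES = 17 - 14 = 3

3


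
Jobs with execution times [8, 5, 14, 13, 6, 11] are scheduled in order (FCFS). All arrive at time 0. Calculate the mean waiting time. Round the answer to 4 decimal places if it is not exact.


FCFS order (as given): [8, 5, 14, 13, 6, 11]
Waiting times:
  Job 1: wait = 0
  Job 2: wait = 8
  Job 3: wait = 13
  Job 4: wait = 27
  Job 5: wait = 40
  Job 6: wait = 46
Sum of waiting times = 134
Average waiting time = 134/6 = 22.3333

22.3333


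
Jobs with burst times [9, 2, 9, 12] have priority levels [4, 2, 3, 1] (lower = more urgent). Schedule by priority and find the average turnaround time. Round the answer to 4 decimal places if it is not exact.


Sort by priority (ascending = highest first):
Order: [(1, 12), (2, 2), (3, 9), (4, 9)]
Completion times:
  Priority 1, burst=12, C=12
  Priority 2, burst=2, C=14
  Priority 3, burst=9, C=23
  Priority 4, burst=9, C=32
Average turnaround = 81/4 = 20.25

20.25


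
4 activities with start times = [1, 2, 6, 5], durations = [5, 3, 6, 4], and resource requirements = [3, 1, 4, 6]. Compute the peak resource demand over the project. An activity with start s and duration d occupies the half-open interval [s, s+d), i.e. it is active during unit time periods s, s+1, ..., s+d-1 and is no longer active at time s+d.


Each activity i is active on [start_i, start_i + duration_i).
Compute total resource usage per time slot:
  t=0: active resources = [], total = 0
  t=1: active resources = [3], total = 3
  t=2: active resources = [3, 1], total = 4
  t=3: active resources = [3, 1], total = 4
  t=4: active resources = [3, 1], total = 4
  t=5: active resources = [3, 6], total = 9
  t=6: active resources = [4, 6], total = 10
  t=7: active resources = [4, 6], total = 10
  t=8: active resources = [4, 6], total = 10
  t=9: active resources = [4], total = 4
  t=10: active resources = [4], total = 4
  t=11: active resources = [4], total = 4
Peak resource demand = 10

10


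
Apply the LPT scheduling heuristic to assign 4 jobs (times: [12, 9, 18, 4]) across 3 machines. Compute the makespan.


Sort jobs in decreasing order (LPT): [18, 12, 9, 4]
Assign each job to the least loaded machine:
  Machine 1: jobs [18], load = 18
  Machine 2: jobs [12], load = 12
  Machine 3: jobs [9, 4], load = 13
Makespan = max load = 18

18


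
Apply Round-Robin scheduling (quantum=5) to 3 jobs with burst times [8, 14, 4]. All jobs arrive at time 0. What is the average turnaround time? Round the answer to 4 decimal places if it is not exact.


Time quantum = 5
Execution trace:
  J1 runs 5 units, time = 5
  J2 runs 5 units, time = 10
  J3 runs 4 units, time = 14
  J1 runs 3 units, time = 17
  J2 runs 5 units, time = 22
  J2 runs 4 units, time = 26
Finish times: [17, 26, 14]
Average turnaround = 57/3 = 19.0

19.0


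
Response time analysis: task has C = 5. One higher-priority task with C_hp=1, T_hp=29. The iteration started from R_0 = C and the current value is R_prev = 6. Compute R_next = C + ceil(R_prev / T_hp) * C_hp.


R_next = C + ceil(R_prev / T_hp) * C_hp
ceil(6 / 29) = ceil(0.2069) = 1
Interference = 1 * 1 = 1
R_next = 5 + 1 = 6
R_next = R_prev, so the iteration has converged (response time = 6).

6


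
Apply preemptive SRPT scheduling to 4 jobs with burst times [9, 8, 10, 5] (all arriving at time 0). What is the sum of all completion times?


Since all jobs arrive at t=0, SRPT equals SPT ordering.
SPT order: [5, 8, 9, 10]
Completion times:
  Job 1: p=5, C=5
  Job 2: p=8, C=13
  Job 3: p=9, C=22
  Job 4: p=10, C=32
Total completion time = 5 + 13 + 22 + 32 = 72

72


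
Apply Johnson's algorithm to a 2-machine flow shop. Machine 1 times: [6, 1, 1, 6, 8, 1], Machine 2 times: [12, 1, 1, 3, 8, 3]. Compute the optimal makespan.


Apply Johnson's rule:
  Group 1 (a <= b): [(2, 1, 1), (3, 1, 1), (6, 1, 3), (1, 6, 12), (5, 8, 8)]
  Group 2 (a > b): [(4, 6, 3)]
Optimal job order: [2, 3, 6, 1, 5, 4]
Schedule:
  Job 2: M1 done at 1, M2 done at 2
  Job 3: M1 done at 2, M2 done at 3
  Job 6: M1 done at 3, M2 done at 6
  Job 1: M1 done at 9, M2 done at 21
  Job 5: M1 done at 17, M2 done at 29
  Job 4: M1 done at 23, M2 done at 32
Makespan = 32

32


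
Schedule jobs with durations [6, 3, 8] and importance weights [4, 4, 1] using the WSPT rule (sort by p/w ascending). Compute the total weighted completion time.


Compute p/w ratios and sort ascending (WSPT): [(3, 4), (6, 4), (8, 1)]
Compute weighted completion times:
  Job (p=3,w=4): C=3, w*C=4*3=12
  Job (p=6,w=4): C=9, w*C=4*9=36
  Job (p=8,w=1): C=17, w*C=1*17=17
Total weighted completion time = 65

65


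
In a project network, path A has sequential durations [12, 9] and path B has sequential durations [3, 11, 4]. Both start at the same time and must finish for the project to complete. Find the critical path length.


Path A total = 12 + 9 = 21
Path B total = 3 + 11 + 4 = 18
Critical path = longest path = max(21, 18) = 21

21


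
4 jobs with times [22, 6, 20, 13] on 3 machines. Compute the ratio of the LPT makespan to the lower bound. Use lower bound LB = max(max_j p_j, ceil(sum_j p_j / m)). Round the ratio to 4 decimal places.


LPT order: [22, 20, 13, 6]
Machine loads after assignment: [22, 20, 19]
LPT makespan = 22
Lower bound = max(max_job, ceil(total/3)) = max(22, 21) = 22
Ratio = 22 / 22 = 1.0

1.0


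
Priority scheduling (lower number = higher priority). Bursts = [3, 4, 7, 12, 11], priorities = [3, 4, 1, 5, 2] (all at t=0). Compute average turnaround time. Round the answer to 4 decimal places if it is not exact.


Sort by priority (ascending = highest first):
Order: [(1, 7), (2, 11), (3, 3), (4, 4), (5, 12)]
Completion times:
  Priority 1, burst=7, C=7
  Priority 2, burst=11, C=18
  Priority 3, burst=3, C=21
  Priority 4, burst=4, C=25
  Priority 5, burst=12, C=37
Average turnaround = 108/5 = 21.6

21.6


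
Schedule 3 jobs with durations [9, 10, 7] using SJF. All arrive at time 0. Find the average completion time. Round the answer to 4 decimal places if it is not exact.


SJF order (ascending): [7, 9, 10]
Completion times:
  Job 1: burst=7, C=7
  Job 2: burst=9, C=16
  Job 3: burst=10, C=26
Average completion = 49/3 = 16.3333

16.3333


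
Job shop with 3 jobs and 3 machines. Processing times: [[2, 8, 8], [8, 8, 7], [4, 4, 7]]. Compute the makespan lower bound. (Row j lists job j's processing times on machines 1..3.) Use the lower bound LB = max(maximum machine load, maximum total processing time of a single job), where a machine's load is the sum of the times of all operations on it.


Machine loads:
  Machine 1: 2 + 8 + 4 = 14
  Machine 2: 8 + 8 + 4 = 20
  Machine 3: 8 + 7 + 7 = 22
Max machine load = 22
Job totals:
  Job 1: 18
  Job 2: 23
  Job 3: 15
Max job total = 23
Lower bound = max(22, 23) = 23

23


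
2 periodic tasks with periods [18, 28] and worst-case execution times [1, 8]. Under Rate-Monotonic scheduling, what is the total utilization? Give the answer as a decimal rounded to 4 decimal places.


Compute individual utilizations (exact fractions):
  Task 1: C/T = 1/18 (approx. 0.0556)
  Task 2: C/T = 8/28 = 2/7 (approx. 0.2857)
Total utilization U = 1/18 + 2/7 = 43/126
Rounded to 4 decimal places: U = 0.3413
RM (Liu & Layland) bound for 2 tasks = 0.828427; compare with U = 43/126 (approx. 0.341270)
U <= bound, so schedulable by RM sufficient condition.

0.3413


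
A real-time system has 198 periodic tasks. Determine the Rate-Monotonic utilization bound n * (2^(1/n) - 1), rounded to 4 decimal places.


Compute 2^(1/198) = 1.0035068781
Subtract 1: 1.0035068781 - 1 = 0.0035068781
Multiply by n: 198 * 0.0035068781 = 0.6943618638
Round to 4 dp: 0.6944

0.6944


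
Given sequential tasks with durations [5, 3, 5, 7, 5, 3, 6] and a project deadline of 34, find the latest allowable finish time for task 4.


LF(activity 4) = deadline - sum of successor durations
Successors: activities 5 through 7 with durations [5, 3, 6]
Sum of successor durations = 14
LF = 34 - 14 = 20

20


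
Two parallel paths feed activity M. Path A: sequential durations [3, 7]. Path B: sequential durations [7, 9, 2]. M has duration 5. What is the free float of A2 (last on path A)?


ES(A2) = sum of predecessors on chain A = 3
EF(A2) = ES + duration = 3 + 7 = 10
Successor of A2 is M. ES(M) = max(sum(A), sum(B)) = max(10, 18) = 18
Free float = ES(successor) - EF(current) = 18 - 10 = 8

8


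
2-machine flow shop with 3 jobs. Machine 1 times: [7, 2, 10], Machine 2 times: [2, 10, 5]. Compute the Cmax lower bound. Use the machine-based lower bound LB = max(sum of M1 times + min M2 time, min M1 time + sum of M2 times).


LB1 = sum(M1 times) + min(M2 times) = 19 + 2 = 21
LB2 = min(M1 times) + sum(M2 times) = 2 + 17 = 19
Lower bound = max(LB1, LB2) = max(21, 19) = 21

21


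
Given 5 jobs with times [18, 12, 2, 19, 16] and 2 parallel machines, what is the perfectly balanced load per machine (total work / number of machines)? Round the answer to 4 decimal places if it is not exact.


Total processing time = 18 + 12 + 2 + 19 + 16 = 67
Number of machines = 2
Ideal balanced load = 67 / 2 = 33.5

33.5


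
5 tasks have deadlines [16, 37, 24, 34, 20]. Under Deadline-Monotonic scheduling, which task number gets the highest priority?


Sort tasks by relative deadline (ascending):
  Task 1: deadline = 16
  Task 5: deadline = 20
  Task 3: deadline = 24
  Task 4: deadline = 34
  Task 2: deadline = 37
Priority order (highest first): [1, 5, 3, 4, 2]
Highest priority task = 1

1


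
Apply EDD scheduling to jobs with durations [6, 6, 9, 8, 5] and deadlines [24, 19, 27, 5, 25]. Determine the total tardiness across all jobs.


Sort by due date (EDD order): [(8, 5), (6, 19), (6, 24), (5, 25), (9, 27)]
Compute completion times and tardiness:
  Job 1: p=8, d=5, C=8, tardiness=max(0,8-5)=3
  Job 2: p=6, d=19, C=14, tardiness=max(0,14-19)=0
  Job 3: p=6, d=24, C=20, tardiness=max(0,20-24)=0
  Job 4: p=5, d=25, C=25, tardiness=max(0,25-25)=0
  Job 5: p=9, d=27, C=34, tardiness=max(0,34-27)=7
Total tardiness = 10

10


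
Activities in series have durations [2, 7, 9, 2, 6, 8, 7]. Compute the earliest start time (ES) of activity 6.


Activity 6 starts after activities 1 through 5 complete.
Predecessor durations: [2, 7, 9, 2, 6]
ES = 2 + 7 + 9 + 2 + 6 = 26

26


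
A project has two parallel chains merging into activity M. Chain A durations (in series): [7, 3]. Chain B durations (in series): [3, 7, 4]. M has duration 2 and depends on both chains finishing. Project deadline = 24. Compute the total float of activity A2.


Forward pass: ES(A2) = sum of predecessors on chain A = 7
EF = ES + duration = 7 + 3 = 10
Backward pass: LF(M) = deadline = 24; LS(M) = 24 - 2 = 22
LF(A2) = LS(M) - sum(successors on chain A) = 22 - 0 = 22
LS = LF - duration = 22 - 3 = 19
Total float = LS - ES = 19 - 7 = 12

12


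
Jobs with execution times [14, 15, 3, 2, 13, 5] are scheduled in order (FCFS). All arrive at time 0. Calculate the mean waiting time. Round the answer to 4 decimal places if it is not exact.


FCFS order (as given): [14, 15, 3, 2, 13, 5]
Waiting times:
  Job 1: wait = 0
  Job 2: wait = 14
  Job 3: wait = 29
  Job 4: wait = 32
  Job 5: wait = 34
  Job 6: wait = 47
Sum of waiting times = 156
Average waiting time = 156/6 = 26.0

26.0


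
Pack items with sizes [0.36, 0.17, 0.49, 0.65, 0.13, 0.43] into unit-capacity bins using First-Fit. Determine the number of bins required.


Place items sequentially using First-Fit:
  Item 0.36 -> new Bin 1
  Item 0.17 -> Bin 1 (now 0.53)
  Item 0.49 -> new Bin 2
  Item 0.65 -> new Bin 3
  Item 0.13 -> Bin 1 (now 0.66)
  Item 0.43 -> Bin 2 (now 0.92)
Total bins used = 3

3


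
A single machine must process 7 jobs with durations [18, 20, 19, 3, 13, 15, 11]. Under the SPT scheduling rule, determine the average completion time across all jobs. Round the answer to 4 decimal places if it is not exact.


Sort jobs by processing time (SPT order): [3, 11, 13, 15, 18, 19, 20]
Compute completion times sequentially:
  Job 1: processing = 3, completes at 3
  Job 2: processing = 11, completes at 14
  Job 3: processing = 13, completes at 27
  Job 4: processing = 15, completes at 42
  Job 5: processing = 18, completes at 60
  Job 6: processing = 19, completes at 79
  Job 7: processing = 20, completes at 99
Sum of completion times = 324
Average completion time = 324/7 = 46.2857

46.2857


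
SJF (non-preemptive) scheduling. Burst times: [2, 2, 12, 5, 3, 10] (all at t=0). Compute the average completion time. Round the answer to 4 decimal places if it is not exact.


SJF order (ascending): [2, 2, 3, 5, 10, 12]
Completion times:
  Job 1: burst=2, C=2
  Job 2: burst=2, C=4
  Job 3: burst=3, C=7
  Job 4: burst=5, C=12
  Job 5: burst=10, C=22
  Job 6: burst=12, C=34
Average completion = 81/6 = 13.5

13.5


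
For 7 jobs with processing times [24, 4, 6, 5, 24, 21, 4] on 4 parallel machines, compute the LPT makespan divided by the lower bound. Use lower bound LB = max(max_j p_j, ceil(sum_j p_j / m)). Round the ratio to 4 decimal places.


LPT order: [24, 24, 21, 6, 5, 4, 4]
Machine loads after assignment: [24, 24, 21, 19]
LPT makespan = 24
Lower bound = max(max_job, ceil(total/4)) = max(24, 22) = 24
Ratio = 24 / 24 = 1.0

1.0


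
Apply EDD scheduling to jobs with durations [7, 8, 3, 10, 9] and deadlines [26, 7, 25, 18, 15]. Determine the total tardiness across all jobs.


Sort by due date (EDD order): [(8, 7), (9, 15), (10, 18), (3, 25), (7, 26)]
Compute completion times and tardiness:
  Job 1: p=8, d=7, C=8, tardiness=max(0,8-7)=1
  Job 2: p=9, d=15, C=17, tardiness=max(0,17-15)=2
  Job 3: p=10, d=18, C=27, tardiness=max(0,27-18)=9
  Job 4: p=3, d=25, C=30, tardiness=max(0,30-25)=5
  Job 5: p=7, d=26, C=37, tardiness=max(0,37-26)=11
Total tardiness = 28

28


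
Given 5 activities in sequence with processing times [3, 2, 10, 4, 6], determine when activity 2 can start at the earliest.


Activity 2 starts after activities 1 through 1 complete.
Predecessor durations: [3]
ES = 3 = 3

3


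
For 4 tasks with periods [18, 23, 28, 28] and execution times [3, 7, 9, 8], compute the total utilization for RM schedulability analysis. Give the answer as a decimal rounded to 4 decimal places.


Compute individual utilizations (exact fractions):
  Task 1: C/T = 3/18 = 1/6 (approx. 0.1667)
  Task 2: C/T = 7/23 (approx. 0.3043)
  Task 3: C/T = 9/28 (approx. 0.3214)
  Task 4: C/T = 8/28 = 2/7 (approx. 0.2857)
Total utilization U = 1/6 + 7/23 + 9/28 + 2/7 = 2083/1932
Rounded to 4 decimal places: U = 1.0782
RM (Liu & Layland) bound for 4 tasks = 0.756828; compare with U = 2083/1932 (approx. 1.078157)
U > 1, so the task set is not schedulable (processor overloaded).

1.0782


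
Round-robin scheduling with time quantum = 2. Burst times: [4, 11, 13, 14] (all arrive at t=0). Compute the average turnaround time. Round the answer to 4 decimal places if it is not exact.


Time quantum = 2
Execution trace:
  J1 runs 2 units, time = 2
  J2 runs 2 units, time = 4
  J3 runs 2 units, time = 6
  J4 runs 2 units, time = 8
  J1 runs 2 units, time = 10
  J2 runs 2 units, time = 12
  J3 runs 2 units, time = 14
  J4 runs 2 units, time = 16
  J2 runs 2 units, time = 18
  J3 runs 2 units, time = 20
  J4 runs 2 units, time = 22
  J2 runs 2 units, time = 24
  J3 runs 2 units, time = 26
  J4 runs 2 units, time = 28
  J2 runs 2 units, time = 30
  J3 runs 2 units, time = 32
  J4 runs 2 units, time = 34
  J2 runs 1 units, time = 35
  J3 runs 2 units, time = 37
  J4 runs 2 units, time = 39
  J3 runs 1 units, time = 40
  J4 runs 2 units, time = 42
Finish times: [10, 35, 40, 42]
Average turnaround = 127/4 = 31.75

31.75


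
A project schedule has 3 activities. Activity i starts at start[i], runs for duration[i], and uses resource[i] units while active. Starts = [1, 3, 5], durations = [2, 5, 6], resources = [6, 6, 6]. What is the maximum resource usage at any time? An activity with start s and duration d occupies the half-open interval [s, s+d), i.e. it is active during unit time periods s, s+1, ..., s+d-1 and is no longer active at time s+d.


Each activity i is active on [start_i, start_i + duration_i).
Compute total resource usage per time slot:
  t=0: active resources = [], total = 0
  t=1: active resources = [6], total = 6
  t=2: active resources = [6], total = 6
  t=3: active resources = [6], total = 6
  t=4: active resources = [6], total = 6
  t=5: active resources = [6, 6], total = 12
  t=6: active resources = [6, 6], total = 12
  t=7: active resources = [6, 6], total = 12
  t=8: active resources = [6], total = 6
  t=9: active resources = [6], total = 6
  t=10: active resources = [6], total = 6
Peak resource demand = 12

12


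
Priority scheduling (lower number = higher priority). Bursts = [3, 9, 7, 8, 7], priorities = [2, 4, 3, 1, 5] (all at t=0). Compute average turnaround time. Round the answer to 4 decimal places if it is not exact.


Sort by priority (ascending = highest first):
Order: [(1, 8), (2, 3), (3, 7), (4, 9), (5, 7)]
Completion times:
  Priority 1, burst=8, C=8
  Priority 2, burst=3, C=11
  Priority 3, burst=7, C=18
  Priority 4, burst=9, C=27
  Priority 5, burst=7, C=34
Average turnaround = 98/5 = 19.6

19.6


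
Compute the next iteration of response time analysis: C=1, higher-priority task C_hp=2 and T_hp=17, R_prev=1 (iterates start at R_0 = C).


R_next = C + ceil(R_prev / T_hp) * C_hp
ceil(1 / 17) = ceil(0.0588) = 1
Interference = 1 * 2 = 2
R_next = 1 + 2 = 3

3


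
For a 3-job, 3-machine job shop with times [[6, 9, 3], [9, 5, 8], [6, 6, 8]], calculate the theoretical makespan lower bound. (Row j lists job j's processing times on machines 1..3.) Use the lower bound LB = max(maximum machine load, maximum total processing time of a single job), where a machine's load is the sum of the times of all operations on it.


Machine loads:
  Machine 1: 6 + 9 + 6 = 21
  Machine 2: 9 + 5 + 6 = 20
  Machine 3: 3 + 8 + 8 = 19
Max machine load = 21
Job totals:
  Job 1: 18
  Job 2: 22
  Job 3: 20
Max job total = 22
Lower bound = max(21, 22) = 22

22


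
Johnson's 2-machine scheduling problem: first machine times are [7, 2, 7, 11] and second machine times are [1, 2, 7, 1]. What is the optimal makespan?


Apply Johnson's rule:
  Group 1 (a <= b): [(2, 2, 2), (3, 7, 7)]
  Group 2 (a > b): [(1, 7, 1), (4, 11, 1)]
Optimal job order: [2, 3, 1, 4]
Schedule:
  Job 2: M1 done at 2, M2 done at 4
  Job 3: M1 done at 9, M2 done at 16
  Job 1: M1 done at 16, M2 done at 17
  Job 4: M1 done at 27, M2 done at 28
Makespan = 28

28


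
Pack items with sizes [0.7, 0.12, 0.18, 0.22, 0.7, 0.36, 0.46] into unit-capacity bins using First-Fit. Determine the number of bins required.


Place items sequentially using First-Fit:
  Item 0.7 -> new Bin 1
  Item 0.12 -> Bin 1 (now 0.82)
  Item 0.18 -> Bin 1 (now 1.0)
  Item 0.22 -> new Bin 2
  Item 0.7 -> Bin 2 (now 0.92)
  Item 0.36 -> new Bin 3
  Item 0.46 -> Bin 3 (now 0.82)
Total bins used = 3

3


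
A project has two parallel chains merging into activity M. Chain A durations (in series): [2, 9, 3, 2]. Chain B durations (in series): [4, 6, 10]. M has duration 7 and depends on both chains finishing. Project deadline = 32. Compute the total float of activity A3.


Forward pass: ES(A3) = sum of predecessors on chain A = 11
EF = ES + duration = 11 + 3 = 14
Backward pass: LF(M) = deadline = 32; LS(M) = 32 - 7 = 25
LF(A3) = LS(M) - sum(successors on chain A) = 25 - 2 = 23
LS = LF - duration = 23 - 3 = 20
Total float = LS - ES = 20 - 11 = 9

9


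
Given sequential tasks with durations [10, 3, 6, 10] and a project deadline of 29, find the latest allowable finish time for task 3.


LF(activity 3) = deadline - sum of successor durations
Successors: activities 4 through 4 with durations [10]
Sum of successor durations = 10
LF = 29 - 10 = 19

19


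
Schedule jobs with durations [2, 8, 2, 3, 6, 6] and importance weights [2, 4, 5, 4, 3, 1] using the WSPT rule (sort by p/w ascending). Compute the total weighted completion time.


Compute p/w ratios and sort ascending (WSPT): [(2, 5), (3, 4), (2, 2), (8, 4), (6, 3), (6, 1)]
Compute weighted completion times:
  Job (p=2,w=5): C=2, w*C=5*2=10
  Job (p=3,w=4): C=5, w*C=4*5=20
  Job (p=2,w=2): C=7, w*C=2*7=14
  Job (p=8,w=4): C=15, w*C=4*15=60
  Job (p=6,w=3): C=21, w*C=3*21=63
  Job (p=6,w=1): C=27, w*C=1*27=27
Total weighted completion time = 194

194


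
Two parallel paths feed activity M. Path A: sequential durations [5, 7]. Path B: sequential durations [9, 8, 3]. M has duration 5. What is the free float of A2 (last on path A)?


ES(A2) = sum of predecessors on chain A = 5
EF(A2) = ES + duration = 5 + 7 = 12
Successor of A2 is M. ES(M) = max(sum(A), sum(B)) = max(12, 20) = 20
Free float = ES(successor) - EF(current) = 20 - 12 = 8

8


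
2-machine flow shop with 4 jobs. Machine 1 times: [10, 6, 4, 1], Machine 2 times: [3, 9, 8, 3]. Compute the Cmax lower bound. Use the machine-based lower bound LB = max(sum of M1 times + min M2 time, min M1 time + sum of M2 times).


LB1 = sum(M1 times) + min(M2 times) = 21 + 3 = 24
LB2 = min(M1 times) + sum(M2 times) = 1 + 23 = 24
Lower bound = max(LB1, LB2) = max(24, 24) = 24

24


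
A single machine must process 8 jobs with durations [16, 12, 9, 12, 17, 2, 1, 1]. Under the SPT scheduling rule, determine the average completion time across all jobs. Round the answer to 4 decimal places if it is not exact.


Sort jobs by processing time (SPT order): [1, 1, 2, 9, 12, 12, 16, 17]
Compute completion times sequentially:
  Job 1: processing = 1, completes at 1
  Job 2: processing = 1, completes at 2
  Job 3: processing = 2, completes at 4
  Job 4: processing = 9, completes at 13
  Job 5: processing = 12, completes at 25
  Job 6: processing = 12, completes at 37
  Job 7: processing = 16, completes at 53
  Job 8: processing = 17, completes at 70
Sum of completion times = 205
Average completion time = 205/8 = 25.625

25.625


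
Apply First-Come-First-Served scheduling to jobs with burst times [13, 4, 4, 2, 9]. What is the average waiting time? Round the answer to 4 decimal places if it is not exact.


FCFS order (as given): [13, 4, 4, 2, 9]
Waiting times:
  Job 1: wait = 0
  Job 2: wait = 13
  Job 3: wait = 17
  Job 4: wait = 21
  Job 5: wait = 23
Sum of waiting times = 74
Average waiting time = 74/5 = 14.8

14.8


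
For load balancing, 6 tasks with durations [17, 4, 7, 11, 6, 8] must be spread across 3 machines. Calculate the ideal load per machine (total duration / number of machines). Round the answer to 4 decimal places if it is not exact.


Total processing time = 17 + 4 + 7 + 11 + 6 + 8 = 53
Number of machines = 3
Ideal balanced load = 53 / 3 = 17.6667

17.6667


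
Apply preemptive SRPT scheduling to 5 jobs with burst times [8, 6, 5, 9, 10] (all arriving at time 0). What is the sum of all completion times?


Since all jobs arrive at t=0, SRPT equals SPT ordering.
SPT order: [5, 6, 8, 9, 10]
Completion times:
  Job 1: p=5, C=5
  Job 2: p=6, C=11
  Job 3: p=8, C=19
  Job 4: p=9, C=28
  Job 5: p=10, C=38
Total completion time = 5 + 11 + 19 + 28 + 38 = 101

101


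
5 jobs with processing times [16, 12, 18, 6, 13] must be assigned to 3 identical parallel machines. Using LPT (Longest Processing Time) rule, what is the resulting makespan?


Sort jobs in decreasing order (LPT): [18, 16, 13, 12, 6]
Assign each job to the least loaded machine:
  Machine 1: jobs [18], load = 18
  Machine 2: jobs [16, 6], load = 22
  Machine 3: jobs [13, 12], load = 25
Makespan = max load = 25

25


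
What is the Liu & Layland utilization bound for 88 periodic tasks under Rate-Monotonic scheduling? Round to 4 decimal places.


Compute 2^(1/88) = 1.0079077751
Subtract 1: 1.0079077751 - 1 = 0.0079077751
Multiply by n: 88 * 0.0079077751 = 0.6958842088
Round to 4 dp: 0.6959

0.6959


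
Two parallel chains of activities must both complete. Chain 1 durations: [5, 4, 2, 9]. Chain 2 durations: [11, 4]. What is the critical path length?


Path A total = 5 + 4 + 2 + 9 = 20
Path B total = 11 + 4 = 15
Critical path = longest path = max(20, 15) = 20

20


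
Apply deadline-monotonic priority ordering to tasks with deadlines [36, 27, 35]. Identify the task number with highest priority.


Sort tasks by relative deadline (ascending):
  Task 2: deadline = 27
  Task 3: deadline = 35
  Task 1: deadline = 36
Priority order (highest first): [2, 3, 1]
Highest priority task = 2

2


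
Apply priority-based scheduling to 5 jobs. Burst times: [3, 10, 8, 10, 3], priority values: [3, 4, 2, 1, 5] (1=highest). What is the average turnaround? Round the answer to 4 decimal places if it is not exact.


Sort by priority (ascending = highest first):
Order: [(1, 10), (2, 8), (3, 3), (4, 10), (5, 3)]
Completion times:
  Priority 1, burst=10, C=10
  Priority 2, burst=8, C=18
  Priority 3, burst=3, C=21
  Priority 4, burst=10, C=31
  Priority 5, burst=3, C=34
Average turnaround = 114/5 = 22.8

22.8


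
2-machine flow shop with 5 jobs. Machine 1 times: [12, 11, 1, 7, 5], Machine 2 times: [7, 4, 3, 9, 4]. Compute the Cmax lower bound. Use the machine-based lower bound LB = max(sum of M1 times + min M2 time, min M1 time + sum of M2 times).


LB1 = sum(M1 times) + min(M2 times) = 36 + 3 = 39
LB2 = min(M1 times) + sum(M2 times) = 1 + 27 = 28
Lower bound = max(LB1, LB2) = max(39, 28) = 39

39


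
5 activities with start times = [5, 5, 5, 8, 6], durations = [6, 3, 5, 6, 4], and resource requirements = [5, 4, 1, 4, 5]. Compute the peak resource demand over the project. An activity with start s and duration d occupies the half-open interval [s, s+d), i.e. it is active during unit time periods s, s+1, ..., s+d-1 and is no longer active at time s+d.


Each activity i is active on [start_i, start_i + duration_i).
Compute total resource usage per time slot:
  t=0: active resources = [], total = 0
  t=1: active resources = [], total = 0
  t=2: active resources = [], total = 0
  t=3: active resources = [], total = 0
  t=4: active resources = [], total = 0
  t=5: active resources = [5, 4, 1], total = 10
  t=6: active resources = [5, 4, 1, 5], total = 15
  t=7: active resources = [5, 4, 1, 5], total = 15
  t=8: active resources = [5, 1, 4, 5], total = 15
  t=9: active resources = [5, 1, 4, 5], total = 15
  t=10: active resources = [5, 4], total = 9
  t=11: active resources = [4], total = 4
  t=12: active resources = [4], total = 4
  t=13: active resources = [4], total = 4
Peak resource demand = 15

15


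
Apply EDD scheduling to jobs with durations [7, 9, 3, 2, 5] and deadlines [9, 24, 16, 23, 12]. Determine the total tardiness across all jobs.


Sort by due date (EDD order): [(7, 9), (5, 12), (3, 16), (2, 23), (9, 24)]
Compute completion times and tardiness:
  Job 1: p=7, d=9, C=7, tardiness=max(0,7-9)=0
  Job 2: p=5, d=12, C=12, tardiness=max(0,12-12)=0
  Job 3: p=3, d=16, C=15, tardiness=max(0,15-16)=0
  Job 4: p=2, d=23, C=17, tardiness=max(0,17-23)=0
  Job 5: p=9, d=24, C=26, tardiness=max(0,26-24)=2
Total tardiness = 2

2


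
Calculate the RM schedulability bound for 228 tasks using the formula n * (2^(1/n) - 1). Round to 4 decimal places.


Compute 2^(1/228) = 1.0030447451
Subtract 1: 1.0030447451 - 1 = 0.0030447451
Multiply by n: 228 * 0.0030447451 = 0.6942018828
Round to 4 dp: 0.6942

0.6942


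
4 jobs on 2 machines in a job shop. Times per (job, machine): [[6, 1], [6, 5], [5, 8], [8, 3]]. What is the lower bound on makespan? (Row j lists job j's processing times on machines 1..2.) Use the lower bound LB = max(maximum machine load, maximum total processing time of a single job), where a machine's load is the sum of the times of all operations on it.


Machine loads:
  Machine 1: 6 + 6 + 5 + 8 = 25
  Machine 2: 1 + 5 + 8 + 3 = 17
Max machine load = 25
Job totals:
  Job 1: 7
  Job 2: 11
  Job 3: 13
  Job 4: 11
Max job total = 13
Lower bound = max(25, 13) = 25

25


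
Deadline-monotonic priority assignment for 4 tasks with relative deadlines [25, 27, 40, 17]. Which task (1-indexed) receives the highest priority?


Sort tasks by relative deadline (ascending):
  Task 4: deadline = 17
  Task 1: deadline = 25
  Task 2: deadline = 27
  Task 3: deadline = 40
Priority order (highest first): [4, 1, 2, 3]
Highest priority task = 4

4


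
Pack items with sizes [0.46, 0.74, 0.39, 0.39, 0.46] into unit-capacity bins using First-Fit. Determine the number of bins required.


Place items sequentially using First-Fit:
  Item 0.46 -> new Bin 1
  Item 0.74 -> new Bin 2
  Item 0.39 -> Bin 1 (now 0.85)
  Item 0.39 -> new Bin 3
  Item 0.46 -> Bin 3 (now 0.85)
Total bins used = 3

3


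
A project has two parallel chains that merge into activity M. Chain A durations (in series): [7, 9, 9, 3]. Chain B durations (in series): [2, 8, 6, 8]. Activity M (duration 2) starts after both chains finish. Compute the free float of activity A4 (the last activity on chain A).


ES(A4) = sum of predecessors on chain A = 25
EF(A4) = ES + duration = 25 + 3 = 28
Successor of A4 is M. ES(M) = max(sum(A), sum(B)) = max(28, 24) = 28
Free float = ES(successor) - EF(current) = 28 - 28 = 0

0


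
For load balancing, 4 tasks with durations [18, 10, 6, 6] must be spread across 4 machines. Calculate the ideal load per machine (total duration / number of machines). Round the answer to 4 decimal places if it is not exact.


Total processing time = 18 + 10 + 6 + 6 = 40
Number of machines = 4
Ideal balanced load = 40 / 4 = 10.0

10.0


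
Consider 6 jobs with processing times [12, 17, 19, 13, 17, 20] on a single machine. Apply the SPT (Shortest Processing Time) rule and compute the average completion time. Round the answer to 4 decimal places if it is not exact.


Sort jobs by processing time (SPT order): [12, 13, 17, 17, 19, 20]
Compute completion times sequentially:
  Job 1: processing = 12, completes at 12
  Job 2: processing = 13, completes at 25
  Job 3: processing = 17, completes at 42
  Job 4: processing = 17, completes at 59
  Job 5: processing = 19, completes at 78
  Job 6: processing = 20, completes at 98
Sum of completion times = 314
Average completion time = 314/6 = 52.3333

52.3333


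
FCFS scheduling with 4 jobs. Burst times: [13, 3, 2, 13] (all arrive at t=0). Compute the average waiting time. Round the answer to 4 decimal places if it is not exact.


FCFS order (as given): [13, 3, 2, 13]
Waiting times:
  Job 1: wait = 0
  Job 2: wait = 13
  Job 3: wait = 16
  Job 4: wait = 18
Sum of waiting times = 47
Average waiting time = 47/4 = 11.75

11.75


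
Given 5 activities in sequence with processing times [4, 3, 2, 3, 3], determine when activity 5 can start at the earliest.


Activity 5 starts after activities 1 through 4 complete.
Predecessor durations: [4, 3, 2, 3]
ES = 4 + 3 + 2 + 3 = 12

12


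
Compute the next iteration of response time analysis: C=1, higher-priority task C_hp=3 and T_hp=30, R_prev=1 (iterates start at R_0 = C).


R_next = C + ceil(R_prev / T_hp) * C_hp
ceil(1 / 30) = ceil(0.0333) = 1
Interference = 1 * 3 = 3
R_next = 1 + 3 = 4

4


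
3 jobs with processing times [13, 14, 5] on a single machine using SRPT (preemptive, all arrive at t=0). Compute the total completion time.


Since all jobs arrive at t=0, SRPT equals SPT ordering.
SPT order: [5, 13, 14]
Completion times:
  Job 1: p=5, C=5
  Job 2: p=13, C=18
  Job 3: p=14, C=32
Total completion time = 5 + 18 + 32 = 55

55


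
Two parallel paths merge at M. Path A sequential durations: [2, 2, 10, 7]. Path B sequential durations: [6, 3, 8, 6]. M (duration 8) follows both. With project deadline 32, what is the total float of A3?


Forward pass: ES(A3) = sum of predecessors on chain A = 4
EF = ES + duration = 4 + 10 = 14
Backward pass: LF(M) = deadline = 32; LS(M) = 32 - 8 = 24
LF(A3) = LS(M) - sum(successors on chain A) = 24 - 7 = 17
LS = LF - duration = 17 - 10 = 7
Total float = LS - ES = 7 - 4 = 3

3


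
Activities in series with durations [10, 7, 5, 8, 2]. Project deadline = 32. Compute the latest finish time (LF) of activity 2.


LF(activity 2) = deadline - sum of successor durations
Successors: activities 3 through 5 with durations [5, 8, 2]
Sum of successor durations = 15
LF = 32 - 15 = 17

17


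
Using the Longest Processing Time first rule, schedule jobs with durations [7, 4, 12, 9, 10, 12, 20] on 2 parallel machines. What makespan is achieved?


Sort jobs in decreasing order (LPT): [20, 12, 12, 10, 9, 7, 4]
Assign each job to the least loaded machine:
  Machine 1: jobs [20, 10, 7], load = 37
  Machine 2: jobs [12, 12, 9, 4], load = 37
Makespan = max load = 37

37


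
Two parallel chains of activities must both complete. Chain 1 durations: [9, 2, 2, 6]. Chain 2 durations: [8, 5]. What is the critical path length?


Path A total = 9 + 2 + 2 + 6 = 19
Path B total = 8 + 5 = 13
Critical path = longest path = max(19, 13) = 19

19


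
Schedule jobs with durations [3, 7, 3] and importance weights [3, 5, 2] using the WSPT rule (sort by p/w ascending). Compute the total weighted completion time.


Compute p/w ratios and sort ascending (WSPT): [(3, 3), (7, 5), (3, 2)]
Compute weighted completion times:
  Job (p=3,w=3): C=3, w*C=3*3=9
  Job (p=7,w=5): C=10, w*C=5*10=50
  Job (p=3,w=2): C=13, w*C=2*13=26
Total weighted completion time = 85

85


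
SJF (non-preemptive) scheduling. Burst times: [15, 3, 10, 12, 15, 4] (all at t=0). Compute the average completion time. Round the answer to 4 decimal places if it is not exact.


SJF order (ascending): [3, 4, 10, 12, 15, 15]
Completion times:
  Job 1: burst=3, C=3
  Job 2: burst=4, C=7
  Job 3: burst=10, C=17
  Job 4: burst=12, C=29
  Job 5: burst=15, C=44
  Job 6: burst=15, C=59
Average completion = 159/6 = 26.5

26.5


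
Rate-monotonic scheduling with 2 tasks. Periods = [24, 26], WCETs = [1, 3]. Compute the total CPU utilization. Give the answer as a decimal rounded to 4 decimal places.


Compute individual utilizations (exact fractions):
  Task 1: C/T = 1/24 (approx. 0.0417)
  Task 2: C/T = 3/26 (approx. 0.1154)
Total utilization U = 1/24 + 3/26 = 49/312
Rounded to 4 decimal places: U = 0.1571
RM (Liu & Layland) bound for 2 tasks = 0.828427; compare with U = 49/312 (approx. 0.157051)
U <= bound, so schedulable by RM sufficient condition.

0.1571


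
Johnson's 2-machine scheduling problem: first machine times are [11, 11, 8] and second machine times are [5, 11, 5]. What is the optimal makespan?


Apply Johnson's rule:
  Group 1 (a <= b): [(2, 11, 11)]
  Group 2 (a > b): [(1, 11, 5), (3, 8, 5)]
Optimal job order: [2, 1, 3]
Schedule:
  Job 2: M1 done at 11, M2 done at 22
  Job 1: M1 done at 22, M2 done at 27
  Job 3: M1 done at 30, M2 done at 35
Makespan = 35

35


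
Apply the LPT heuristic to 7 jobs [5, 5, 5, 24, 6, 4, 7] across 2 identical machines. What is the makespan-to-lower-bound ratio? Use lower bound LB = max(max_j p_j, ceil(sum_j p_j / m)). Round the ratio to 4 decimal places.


LPT order: [24, 7, 6, 5, 5, 5, 4]
Machine loads after assignment: [28, 28]
LPT makespan = 28
Lower bound = max(max_job, ceil(total/2)) = max(24, 28) = 28
Ratio = 28 / 28 = 1.0

1.0


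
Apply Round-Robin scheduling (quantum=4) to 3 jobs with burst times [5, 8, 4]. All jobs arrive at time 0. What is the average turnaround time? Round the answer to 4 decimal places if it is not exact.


Time quantum = 4
Execution trace:
  J1 runs 4 units, time = 4
  J2 runs 4 units, time = 8
  J3 runs 4 units, time = 12
  J1 runs 1 units, time = 13
  J2 runs 4 units, time = 17
Finish times: [13, 17, 12]
Average turnaround = 42/3 = 14.0

14.0


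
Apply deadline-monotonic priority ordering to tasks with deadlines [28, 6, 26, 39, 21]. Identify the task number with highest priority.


Sort tasks by relative deadline (ascending):
  Task 2: deadline = 6
  Task 5: deadline = 21
  Task 3: deadline = 26
  Task 1: deadline = 28
  Task 4: deadline = 39
Priority order (highest first): [2, 5, 3, 1, 4]
Highest priority task = 2

2
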